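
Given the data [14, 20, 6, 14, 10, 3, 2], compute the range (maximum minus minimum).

18

Step 1: Identify the maximum value: max = 20
Step 2: Identify the minimum value: min = 2
Step 3: Range = max - min = 20 - 2 = 18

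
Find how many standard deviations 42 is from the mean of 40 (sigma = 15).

0.1333

Step 1: Recall the z-score formula: z = (x - mu) / sigma
Step 2: Substitute values: z = (42 - 40) / 15
Step 3: z = 2 / 15 = 0.1333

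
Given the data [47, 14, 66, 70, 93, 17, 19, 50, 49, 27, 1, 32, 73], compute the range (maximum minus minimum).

92

Step 1: Identify the maximum value: max = 93
Step 2: Identify the minimum value: min = 1
Step 3: Range = max - min = 93 - 1 = 92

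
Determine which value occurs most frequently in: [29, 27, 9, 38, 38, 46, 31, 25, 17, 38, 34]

38

Step 1: Count the frequency of each value:
  9: appears 1 time(s)
  17: appears 1 time(s)
  25: appears 1 time(s)
  27: appears 1 time(s)
  29: appears 1 time(s)
  31: appears 1 time(s)
  34: appears 1 time(s)
  38: appears 3 time(s)
  46: appears 1 time(s)
Step 2: The value 38 appears most frequently (3 times).
Step 3: Mode = 38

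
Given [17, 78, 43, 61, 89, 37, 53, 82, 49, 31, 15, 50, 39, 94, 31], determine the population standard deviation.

24.1481

Step 1: Compute the mean: 51.2667
Step 2: Sum of squared deviations from the mean: 8746.9333
Step 3: Population variance = 8746.9333 / 15 = 583.1289
Step 4: Standard deviation = sqrt(583.1289) = 24.1481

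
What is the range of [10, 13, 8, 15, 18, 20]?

12

Step 1: Identify the maximum value: max = 20
Step 2: Identify the minimum value: min = 8
Step 3: Range = max - min = 20 - 8 = 12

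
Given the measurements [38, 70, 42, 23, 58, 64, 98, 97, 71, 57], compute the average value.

61.8

Step 1: Sum all values: 38 + 70 + 42 + 23 + 58 + 64 + 98 + 97 + 71 + 57 = 618
Step 2: Count the number of values: n = 10
Step 3: Mean = sum / n = 618 / 10 = 61.8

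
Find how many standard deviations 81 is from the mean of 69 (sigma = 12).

1

Step 1: Recall the z-score formula: z = (x - mu) / sigma
Step 2: Substitute values: z = (81 - 69) / 12
Step 3: z = 12 / 12 = 1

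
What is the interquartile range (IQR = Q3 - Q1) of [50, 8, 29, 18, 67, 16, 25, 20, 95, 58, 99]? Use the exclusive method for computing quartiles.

49

Step 1: Sort the data: [8, 16, 18, 20, 25, 29, 50, 58, 67, 95, 99]
Step 2: n = 11
Step 3: Using the exclusive quartile method:
  Q1 = 18
  Q2 (median) = 29
  Q3 = 67
  IQR = Q3 - Q1 = 67 - 18 = 49
Step 4: IQR = 49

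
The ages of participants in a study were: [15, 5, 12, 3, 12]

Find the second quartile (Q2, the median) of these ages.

12

Step 1: Sort the data: [3, 5, 12, 12, 15]
Step 2: n = 5
Step 3: Q2 is the median. Since n is odd, it is the middle value at position 3: 12
Step 4: Q2 = 12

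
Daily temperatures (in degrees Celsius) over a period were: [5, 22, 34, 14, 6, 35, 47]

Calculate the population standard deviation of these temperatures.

14.8104

Step 1: Compute the mean: 23.2857
Step 2: Sum of squared deviations from the mean: 1535.4286
Step 3: Population variance = 1535.4286 / 7 = 219.3469
Step 4: Standard deviation = sqrt(219.3469) = 14.8104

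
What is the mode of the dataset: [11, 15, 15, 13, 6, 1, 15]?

15

Step 1: Count the frequency of each value:
  1: appears 1 time(s)
  6: appears 1 time(s)
  11: appears 1 time(s)
  13: appears 1 time(s)
  15: appears 3 time(s)
Step 2: The value 15 appears most frequently (3 times).
Step 3: Mode = 15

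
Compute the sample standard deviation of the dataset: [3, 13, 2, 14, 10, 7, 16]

5.4685

Step 1: Compute the mean: 9.2857
Step 2: Sum of squared deviations from the mean: 179.4286
Step 3: Sample variance = 179.4286 / 6 = 29.9048
Step 4: Standard deviation = sqrt(29.9048) = 5.4685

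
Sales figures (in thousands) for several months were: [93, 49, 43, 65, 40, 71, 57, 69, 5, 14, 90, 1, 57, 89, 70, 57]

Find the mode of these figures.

57

Step 1: Count the frequency of each value:
  1: appears 1 time(s)
  5: appears 1 time(s)
  14: appears 1 time(s)
  40: appears 1 time(s)
  43: appears 1 time(s)
  49: appears 1 time(s)
  57: appears 3 time(s)
  65: appears 1 time(s)
  69: appears 1 time(s)
  70: appears 1 time(s)
  71: appears 1 time(s)
  89: appears 1 time(s)
  90: appears 1 time(s)
  93: appears 1 time(s)
Step 2: The value 57 appears most frequently (3 times).
Step 3: Mode = 57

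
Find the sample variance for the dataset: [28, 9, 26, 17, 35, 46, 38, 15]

159.3571

Step 1: Compute the mean: (28 + 9 + 26 + 17 + 35 + 46 + 38 + 15) / 8 = 26.75
Step 2: Compute squared deviations from the mean:
  (28 - 26.75)^2 = 1.5625
  (9 - 26.75)^2 = 315.0625
  (26 - 26.75)^2 = 0.5625
  (17 - 26.75)^2 = 95.0625
  (35 - 26.75)^2 = 68.0625
  (46 - 26.75)^2 = 370.5625
  (38 - 26.75)^2 = 126.5625
  (15 - 26.75)^2 = 138.0625
Step 3: Sum of squared deviations = 1115.5
Step 4: Sample variance = 1115.5 / 7 = 159.3571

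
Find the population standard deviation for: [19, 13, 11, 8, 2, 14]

5.2731

Step 1: Compute the mean: 11.1667
Step 2: Sum of squared deviations from the mean: 166.8333
Step 3: Population variance = 166.8333 / 6 = 27.8056
Step 4: Standard deviation = sqrt(27.8056) = 5.2731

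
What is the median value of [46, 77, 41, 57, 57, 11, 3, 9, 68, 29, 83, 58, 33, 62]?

51.5

Step 1: Sort the data in ascending order: [3, 9, 11, 29, 33, 41, 46, 57, 57, 58, 62, 68, 77, 83]
Step 2: The number of values is n = 14.
Step 3: Since n is even, the median is the average of positions 7 and 8:
  Median = (46 + 57) / 2 = 51.5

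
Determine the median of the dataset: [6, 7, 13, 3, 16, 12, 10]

10

Step 1: Sort the data in ascending order: [3, 6, 7, 10, 12, 13, 16]
Step 2: The number of values is n = 7.
Step 3: Since n is odd, the median is the middle value at position 4: 10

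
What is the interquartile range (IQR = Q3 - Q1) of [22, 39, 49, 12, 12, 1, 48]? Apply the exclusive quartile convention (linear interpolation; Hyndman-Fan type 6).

36

Step 1: Sort the data: [1, 12, 12, 22, 39, 48, 49]
Step 2: n = 7
Step 3: Using the exclusive quartile method:
  Q1 = 12
  Q2 (median) = 22
  Q3 = 48
  IQR = Q3 - Q1 = 48 - 12 = 36
Step 4: IQR = 36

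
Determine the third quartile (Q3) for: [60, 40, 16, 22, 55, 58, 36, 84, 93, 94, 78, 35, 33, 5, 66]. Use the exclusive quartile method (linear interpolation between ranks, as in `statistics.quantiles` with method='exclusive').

78

Step 1: Sort the data: [5, 16, 22, 33, 35, 36, 40, 55, 58, 60, 66, 78, 84, 93, 94]
Step 2: n = 15
Step 3: Using the exclusive quartile method:
  Q1 = 33
  Q2 (median) = 55
  Q3 = 78
  IQR = Q3 - Q1 = 78 - 33 = 45
Step 4: Q3 = 78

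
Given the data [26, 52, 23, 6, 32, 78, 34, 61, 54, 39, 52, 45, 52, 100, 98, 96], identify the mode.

52

Step 1: Count the frequency of each value:
  6: appears 1 time(s)
  23: appears 1 time(s)
  26: appears 1 time(s)
  32: appears 1 time(s)
  34: appears 1 time(s)
  39: appears 1 time(s)
  45: appears 1 time(s)
  52: appears 3 time(s)
  54: appears 1 time(s)
  61: appears 1 time(s)
  78: appears 1 time(s)
  96: appears 1 time(s)
  98: appears 1 time(s)
  100: appears 1 time(s)
Step 2: The value 52 appears most frequently (3 times).
Step 3: Mode = 52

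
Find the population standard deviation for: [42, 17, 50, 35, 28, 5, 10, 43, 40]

15.0407

Step 1: Compute the mean: 30
Step 2: Sum of squared deviations from the mean: 2036
Step 3: Population variance = 2036 / 9 = 226.2222
Step 4: Standard deviation = sqrt(226.2222) = 15.0407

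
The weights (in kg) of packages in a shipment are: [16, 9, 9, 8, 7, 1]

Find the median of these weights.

8.5

Step 1: Sort the data in ascending order: [1, 7, 8, 9, 9, 16]
Step 2: The number of values is n = 6.
Step 3: Since n is even, the median is the average of positions 3 and 4:
  Median = (8 + 9) / 2 = 8.5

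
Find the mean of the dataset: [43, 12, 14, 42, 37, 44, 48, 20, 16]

30.6667

Step 1: Sum all values: 43 + 12 + 14 + 42 + 37 + 44 + 48 + 20 + 16 = 276
Step 2: Count the number of values: n = 9
Step 3: Mean = sum / n = 276 / 9 = 30.6667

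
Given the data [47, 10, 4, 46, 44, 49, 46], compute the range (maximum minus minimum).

45

Step 1: Identify the maximum value: max = 49
Step 2: Identify the minimum value: min = 4
Step 3: Range = max - min = 49 - 4 = 45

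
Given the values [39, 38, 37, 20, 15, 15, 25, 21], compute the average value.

26.25

Step 1: Sum all values: 39 + 38 + 37 + 20 + 15 + 15 + 25 + 21 = 210
Step 2: Count the number of values: n = 8
Step 3: Mean = sum / n = 210 / 8 = 26.25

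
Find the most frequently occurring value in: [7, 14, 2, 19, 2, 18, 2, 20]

2

Step 1: Count the frequency of each value:
  2: appears 3 time(s)
  7: appears 1 time(s)
  14: appears 1 time(s)
  18: appears 1 time(s)
  19: appears 1 time(s)
  20: appears 1 time(s)
Step 2: The value 2 appears most frequently (3 times).
Step 3: Mode = 2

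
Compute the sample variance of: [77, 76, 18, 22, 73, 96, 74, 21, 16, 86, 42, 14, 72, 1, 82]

1069.2381

Step 1: Compute the mean: (77 + 76 + 18 + 22 + 73 + 96 + 74 + 21 + 16 + 86 + 42 + 14 + 72 + 1 + 82) / 15 = 51.3333
Step 2: Compute squared deviations from the mean:
  (77 - 51.3333)^2 = 658.7778
  (76 - 51.3333)^2 = 608.4444
  (18 - 51.3333)^2 = 1111.1111
  (22 - 51.3333)^2 = 860.4444
  (73 - 51.3333)^2 = 469.4444
  (96 - 51.3333)^2 = 1995.1111
  (74 - 51.3333)^2 = 513.7778
  (21 - 51.3333)^2 = 920.1111
  (16 - 51.3333)^2 = 1248.4444
  (86 - 51.3333)^2 = 1201.7778
  (42 - 51.3333)^2 = 87.1111
  (14 - 51.3333)^2 = 1393.7778
  (72 - 51.3333)^2 = 427.1111
  (1 - 51.3333)^2 = 2533.4444
  (82 - 51.3333)^2 = 940.4444
Step 3: Sum of squared deviations = 14969.3333
Step 4: Sample variance = 14969.3333 / 14 = 1069.2381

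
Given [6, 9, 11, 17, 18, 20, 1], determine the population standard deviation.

6.4523

Step 1: Compute the mean: 11.7143
Step 2: Sum of squared deviations from the mean: 291.4286
Step 3: Population variance = 291.4286 / 7 = 41.6327
Step 4: Standard deviation = sqrt(41.6327) = 6.4523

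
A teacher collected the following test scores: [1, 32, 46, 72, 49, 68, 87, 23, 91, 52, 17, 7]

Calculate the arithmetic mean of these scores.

45.4167

Step 1: Sum all values: 1 + 32 + 46 + 72 + 49 + 68 + 87 + 23 + 91 + 52 + 17 + 7 = 545
Step 2: Count the number of values: n = 12
Step 3: Mean = sum / n = 545 / 12 = 45.4167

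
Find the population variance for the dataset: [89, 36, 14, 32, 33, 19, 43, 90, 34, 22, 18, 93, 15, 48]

746.4082

Step 1: Compute the mean: (89 + 36 + 14 + 32 + 33 + 19 + 43 + 90 + 34 + 22 + 18 + 93 + 15 + 48) / 14 = 41.8571
Step 2: Compute squared deviations from the mean:
  (89 - 41.8571)^2 = 2222.449
  (36 - 41.8571)^2 = 34.3061
  (14 - 41.8571)^2 = 776.0204
  (32 - 41.8571)^2 = 97.1633
  (33 - 41.8571)^2 = 78.449
  (19 - 41.8571)^2 = 522.449
  (43 - 41.8571)^2 = 1.3061
  (90 - 41.8571)^2 = 2317.7347
  (34 - 41.8571)^2 = 61.7347
  (22 - 41.8571)^2 = 394.3061
  (18 - 41.8571)^2 = 569.1633
  (93 - 41.8571)^2 = 2615.5918
  (15 - 41.8571)^2 = 721.3061
  (48 - 41.8571)^2 = 37.7347
Step 3: Sum of squared deviations = 10449.7143
Step 4: Population variance = 10449.7143 / 14 = 746.4082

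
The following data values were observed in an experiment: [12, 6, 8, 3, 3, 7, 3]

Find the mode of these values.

3

Step 1: Count the frequency of each value:
  3: appears 3 time(s)
  6: appears 1 time(s)
  7: appears 1 time(s)
  8: appears 1 time(s)
  12: appears 1 time(s)
Step 2: The value 3 appears most frequently (3 times).
Step 3: Mode = 3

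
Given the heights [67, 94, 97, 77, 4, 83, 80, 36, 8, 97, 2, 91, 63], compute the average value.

61.4615

Step 1: Sum all values: 67 + 94 + 97 + 77 + 4 + 83 + 80 + 36 + 8 + 97 + 2 + 91 + 63 = 799
Step 2: Count the number of values: n = 13
Step 3: Mean = sum / n = 799 / 13 = 61.4615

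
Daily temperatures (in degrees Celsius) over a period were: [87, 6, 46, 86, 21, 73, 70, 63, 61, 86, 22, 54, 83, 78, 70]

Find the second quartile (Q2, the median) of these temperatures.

70

Step 1: Sort the data: [6, 21, 22, 46, 54, 61, 63, 70, 70, 73, 78, 83, 86, 86, 87]
Step 2: n = 15
Step 3: Q2 is the median. Since n is odd, it is the middle value at position 8: 70
Step 4: Q2 = 70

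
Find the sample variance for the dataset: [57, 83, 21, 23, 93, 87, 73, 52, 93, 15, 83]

908.5636

Step 1: Compute the mean: (57 + 83 + 21 + 23 + 93 + 87 + 73 + 52 + 93 + 15 + 83) / 11 = 61.8182
Step 2: Compute squared deviations from the mean:
  (57 - 61.8182)^2 = 23.2149
  (83 - 61.8182)^2 = 448.6694
  (21 - 61.8182)^2 = 1666.124
  (23 - 61.8182)^2 = 1506.8512
  (93 - 61.8182)^2 = 972.3058
  (87 - 61.8182)^2 = 634.124
  (73 - 61.8182)^2 = 125.0331
  (52 - 61.8182)^2 = 96.3967
  (93 - 61.8182)^2 = 972.3058
  (15 - 61.8182)^2 = 2191.9421
  (83 - 61.8182)^2 = 448.6694
Step 3: Sum of squared deviations = 9085.6364
Step 4: Sample variance = 9085.6364 / 10 = 908.5636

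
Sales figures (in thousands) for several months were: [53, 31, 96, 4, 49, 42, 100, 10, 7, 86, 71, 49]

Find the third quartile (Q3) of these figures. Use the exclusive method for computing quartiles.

82.25

Step 1: Sort the data: [4, 7, 10, 31, 42, 49, 49, 53, 71, 86, 96, 100]
Step 2: n = 12
Step 3: Using the exclusive quartile method:
  Q1 = 15.25
  Q2 (median) = 49
  Q3 = 82.25
  IQR = Q3 - Q1 = 82.25 - 15.25 = 67
Step 4: Q3 = 82.25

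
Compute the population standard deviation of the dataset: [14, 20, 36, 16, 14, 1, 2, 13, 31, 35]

11.7966

Step 1: Compute the mean: 18.2
Step 2: Sum of squared deviations from the mean: 1391.6
Step 3: Population variance = 1391.6 / 10 = 139.16
Step 4: Standard deviation = sqrt(139.16) = 11.7966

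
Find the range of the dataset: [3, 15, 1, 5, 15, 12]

14

Step 1: Identify the maximum value: max = 15
Step 2: Identify the minimum value: min = 1
Step 3: Range = max - min = 15 - 1 = 14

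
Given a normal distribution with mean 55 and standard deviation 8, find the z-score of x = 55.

0

Step 1: Recall the z-score formula: z = (x - mu) / sigma
Step 2: Substitute values: z = (55 - 55) / 8
Step 3: z = 0 / 8 = 0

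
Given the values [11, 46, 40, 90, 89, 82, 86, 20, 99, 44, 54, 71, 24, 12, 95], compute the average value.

57.5333

Step 1: Sum all values: 11 + 46 + 40 + 90 + 89 + 82 + 86 + 20 + 99 + 44 + 54 + 71 + 24 + 12 + 95 = 863
Step 2: Count the number of values: n = 15
Step 3: Mean = sum / n = 863 / 15 = 57.5333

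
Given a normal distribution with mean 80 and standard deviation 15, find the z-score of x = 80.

0

Step 1: Recall the z-score formula: z = (x - mu) / sigma
Step 2: Substitute values: z = (80 - 80) / 15
Step 3: z = 0 / 15 = 0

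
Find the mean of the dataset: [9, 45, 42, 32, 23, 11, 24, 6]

24

Step 1: Sum all values: 9 + 45 + 42 + 32 + 23 + 11 + 24 + 6 = 192
Step 2: Count the number of values: n = 8
Step 3: Mean = sum / n = 192 / 8 = 24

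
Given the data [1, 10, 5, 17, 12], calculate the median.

10

Step 1: Sort the data in ascending order: [1, 5, 10, 12, 17]
Step 2: The number of values is n = 5.
Step 3: Since n is odd, the median is the middle value at position 3: 10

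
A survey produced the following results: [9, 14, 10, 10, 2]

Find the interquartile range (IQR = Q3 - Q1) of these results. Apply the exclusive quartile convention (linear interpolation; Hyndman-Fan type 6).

6.5

Step 1: Sort the data: [2, 9, 10, 10, 14]
Step 2: n = 5
Step 3: Using the exclusive quartile method:
  Q1 = 5.5
  Q2 (median) = 10
  Q3 = 12
  IQR = Q3 - Q1 = 12 - 5.5 = 6.5
Step 4: IQR = 6.5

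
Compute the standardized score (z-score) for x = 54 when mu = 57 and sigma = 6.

-0.5

Step 1: Recall the z-score formula: z = (x - mu) / sigma
Step 2: Substitute values: z = (54 - 57) / 6
Step 3: z = -3 / 6 = -0.5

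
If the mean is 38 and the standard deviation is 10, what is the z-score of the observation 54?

1.6

Step 1: Recall the z-score formula: z = (x - mu) / sigma
Step 2: Substitute values: z = (54 - 38) / 10
Step 3: z = 16 / 10 = 1.6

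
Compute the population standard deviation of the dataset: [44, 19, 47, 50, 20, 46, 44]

12.2107

Step 1: Compute the mean: 38.5714
Step 2: Sum of squared deviations from the mean: 1043.7143
Step 3: Population variance = 1043.7143 / 7 = 149.102
Step 4: Standard deviation = sqrt(149.102) = 12.2107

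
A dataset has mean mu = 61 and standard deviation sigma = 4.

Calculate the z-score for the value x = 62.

0.25

Step 1: Recall the z-score formula: z = (x - mu) / sigma
Step 2: Substitute values: z = (62 - 61) / 4
Step 3: z = 1 / 4 = 0.25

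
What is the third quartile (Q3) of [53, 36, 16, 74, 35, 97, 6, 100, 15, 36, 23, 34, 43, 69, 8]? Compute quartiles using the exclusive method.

69

Step 1: Sort the data: [6, 8, 15, 16, 23, 34, 35, 36, 36, 43, 53, 69, 74, 97, 100]
Step 2: n = 15
Step 3: Using the exclusive quartile method:
  Q1 = 16
  Q2 (median) = 36
  Q3 = 69
  IQR = Q3 - Q1 = 69 - 16 = 53
Step 4: Q3 = 69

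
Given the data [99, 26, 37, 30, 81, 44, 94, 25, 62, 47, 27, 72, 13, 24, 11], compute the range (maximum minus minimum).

88

Step 1: Identify the maximum value: max = 99
Step 2: Identify the minimum value: min = 11
Step 3: Range = max - min = 99 - 11 = 88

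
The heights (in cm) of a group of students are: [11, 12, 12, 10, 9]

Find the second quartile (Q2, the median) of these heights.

11

Step 1: Sort the data: [9, 10, 11, 12, 12]
Step 2: n = 5
Step 3: Q2 is the median. Since n is odd, it is the middle value at position 3: 11
Step 4: Q2 = 11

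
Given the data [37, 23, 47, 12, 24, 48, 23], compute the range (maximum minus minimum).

36

Step 1: Identify the maximum value: max = 48
Step 2: Identify the minimum value: min = 12
Step 3: Range = max - min = 48 - 12 = 36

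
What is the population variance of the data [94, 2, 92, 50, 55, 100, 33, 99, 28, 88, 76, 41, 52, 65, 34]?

846.9067

Step 1: Compute the mean: (94 + 2 + 92 + 50 + 55 + 100 + 33 + 99 + 28 + 88 + 76 + 41 + 52 + 65 + 34) / 15 = 60.6
Step 2: Compute squared deviations from the mean:
  (94 - 60.6)^2 = 1115.56
  (2 - 60.6)^2 = 3433.96
  (92 - 60.6)^2 = 985.96
  (50 - 60.6)^2 = 112.36
  (55 - 60.6)^2 = 31.36
  (100 - 60.6)^2 = 1552.36
  (33 - 60.6)^2 = 761.76
  (99 - 60.6)^2 = 1474.56
  (28 - 60.6)^2 = 1062.76
  (88 - 60.6)^2 = 750.76
  (76 - 60.6)^2 = 237.16
  (41 - 60.6)^2 = 384.16
  (52 - 60.6)^2 = 73.96
  (65 - 60.6)^2 = 19.36
  (34 - 60.6)^2 = 707.56
Step 3: Sum of squared deviations = 12703.6
Step 4: Population variance = 12703.6 / 15 = 846.9067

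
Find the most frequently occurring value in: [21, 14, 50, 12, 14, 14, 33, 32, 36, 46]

14

Step 1: Count the frequency of each value:
  12: appears 1 time(s)
  14: appears 3 time(s)
  21: appears 1 time(s)
  32: appears 1 time(s)
  33: appears 1 time(s)
  36: appears 1 time(s)
  46: appears 1 time(s)
  50: appears 1 time(s)
Step 2: The value 14 appears most frequently (3 times).
Step 3: Mode = 14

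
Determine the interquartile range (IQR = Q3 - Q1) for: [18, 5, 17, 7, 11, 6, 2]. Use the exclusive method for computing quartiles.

12

Step 1: Sort the data: [2, 5, 6, 7, 11, 17, 18]
Step 2: n = 7
Step 3: Using the exclusive quartile method:
  Q1 = 5
  Q2 (median) = 7
  Q3 = 17
  IQR = Q3 - Q1 = 17 - 5 = 12
Step 4: IQR = 12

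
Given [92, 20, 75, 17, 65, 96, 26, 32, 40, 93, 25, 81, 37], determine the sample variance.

928.1923

Step 1: Compute the mean: (92 + 20 + 75 + 17 + 65 + 96 + 26 + 32 + 40 + 93 + 25 + 81 + 37) / 13 = 53.7692
Step 2: Compute squared deviations from the mean:
  (92 - 53.7692)^2 = 1461.5917
  (20 - 53.7692)^2 = 1140.3609
  (75 - 53.7692)^2 = 450.7456
  (17 - 53.7692)^2 = 1351.9763
  (65 - 53.7692)^2 = 126.1302
  (96 - 53.7692)^2 = 1783.4379
  (26 - 53.7692)^2 = 771.1302
  (32 - 53.7692)^2 = 473.8994
  (40 - 53.7692)^2 = 189.5917
  (93 - 53.7692)^2 = 1539.0533
  (25 - 53.7692)^2 = 827.6686
  (81 - 53.7692)^2 = 741.5148
  (37 - 53.7692)^2 = 281.2071
Step 3: Sum of squared deviations = 11138.3077
Step 4: Sample variance = 11138.3077 / 12 = 928.1923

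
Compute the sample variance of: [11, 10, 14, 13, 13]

2.7

Step 1: Compute the mean: (11 + 10 + 14 + 13 + 13) / 5 = 12.2
Step 2: Compute squared deviations from the mean:
  (11 - 12.2)^2 = 1.44
  (10 - 12.2)^2 = 4.84
  (14 - 12.2)^2 = 3.24
  (13 - 12.2)^2 = 0.64
  (13 - 12.2)^2 = 0.64
Step 3: Sum of squared deviations = 10.8
Step 4: Sample variance = 10.8 / 4 = 2.7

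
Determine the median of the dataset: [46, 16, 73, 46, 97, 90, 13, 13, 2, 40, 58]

46

Step 1: Sort the data in ascending order: [2, 13, 13, 16, 40, 46, 46, 58, 73, 90, 97]
Step 2: The number of values is n = 11.
Step 3: Since n is odd, the median is the middle value at position 6: 46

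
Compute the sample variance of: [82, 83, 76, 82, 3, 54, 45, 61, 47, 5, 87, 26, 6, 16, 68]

969.5429

Step 1: Compute the mean: (82 + 83 + 76 + 82 + 3 + 54 + 45 + 61 + 47 + 5 + 87 + 26 + 6 + 16 + 68) / 15 = 49.4
Step 2: Compute squared deviations from the mean:
  (82 - 49.4)^2 = 1062.76
  (83 - 49.4)^2 = 1128.96
  (76 - 49.4)^2 = 707.56
  (82 - 49.4)^2 = 1062.76
  (3 - 49.4)^2 = 2152.96
  (54 - 49.4)^2 = 21.16
  (45 - 49.4)^2 = 19.36
  (61 - 49.4)^2 = 134.56
  (47 - 49.4)^2 = 5.76
  (5 - 49.4)^2 = 1971.36
  (87 - 49.4)^2 = 1413.76
  (26 - 49.4)^2 = 547.56
  (6 - 49.4)^2 = 1883.56
  (16 - 49.4)^2 = 1115.56
  (68 - 49.4)^2 = 345.96
Step 3: Sum of squared deviations = 13573.6
Step 4: Sample variance = 13573.6 / 14 = 969.5429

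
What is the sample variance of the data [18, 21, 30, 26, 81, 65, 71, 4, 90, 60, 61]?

835.6909

Step 1: Compute the mean: (18 + 21 + 30 + 26 + 81 + 65 + 71 + 4 + 90 + 60 + 61) / 11 = 47.9091
Step 2: Compute squared deviations from the mean:
  (18 - 47.9091)^2 = 894.5537
  (21 - 47.9091)^2 = 724.0992
  (30 - 47.9091)^2 = 320.7355
  (26 - 47.9091)^2 = 480.0083
  (81 - 47.9091)^2 = 1095.0083
  (65 - 47.9091)^2 = 292.0992
  (71 - 47.9091)^2 = 533.1901
  (4 - 47.9091)^2 = 1928.0083
  (90 - 47.9091)^2 = 1771.6446
  (60 - 47.9091)^2 = 146.1901
  (61 - 47.9091)^2 = 171.3719
Step 3: Sum of squared deviations = 8356.9091
Step 4: Sample variance = 8356.9091 / 10 = 835.6909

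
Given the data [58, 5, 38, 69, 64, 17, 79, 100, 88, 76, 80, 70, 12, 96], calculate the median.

69.5

Step 1: Sort the data in ascending order: [5, 12, 17, 38, 58, 64, 69, 70, 76, 79, 80, 88, 96, 100]
Step 2: The number of values is n = 14.
Step 3: Since n is even, the median is the average of positions 7 and 8:
  Median = (69 + 70) / 2 = 69.5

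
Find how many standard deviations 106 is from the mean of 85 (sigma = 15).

1.4

Step 1: Recall the z-score formula: z = (x - mu) / sigma
Step 2: Substitute values: z = (106 - 85) / 15
Step 3: z = 21 / 15 = 1.4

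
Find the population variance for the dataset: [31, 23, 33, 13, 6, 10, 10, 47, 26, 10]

160.09

Step 1: Compute the mean: (31 + 23 + 33 + 13 + 6 + 10 + 10 + 47 + 26 + 10) / 10 = 20.9
Step 2: Compute squared deviations from the mean:
  (31 - 20.9)^2 = 102.01
  (23 - 20.9)^2 = 4.41
  (33 - 20.9)^2 = 146.41
  (13 - 20.9)^2 = 62.41
  (6 - 20.9)^2 = 222.01
  (10 - 20.9)^2 = 118.81
  (10 - 20.9)^2 = 118.81
  (47 - 20.9)^2 = 681.21
  (26 - 20.9)^2 = 26.01
  (10 - 20.9)^2 = 118.81
Step 3: Sum of squared deviations = 1600.9
Step 4: Population variance = 1600.9 / 10 = 160.09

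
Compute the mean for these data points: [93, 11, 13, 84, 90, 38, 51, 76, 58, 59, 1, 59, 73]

54.3077

Step 1: Sum all values: 93 + 11 + 13 + 84 + 90 + 38 + 51 + 76 + 58 + 59 + 1 + 59 + 73 = 706
Step 2: Count the number of values: n = 13
Step 3: Mean = sum / n = 706 / 13 = 54.3077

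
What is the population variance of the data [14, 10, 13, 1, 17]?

30

Step 1: Compute the mean: (14 + 10 + 13 + 1 + 17) / 5 = 11
Step 2: Compute squared deviations from the mean:
  (14 - 11)^2 = 9
  (10 - 11)^2 = 1
  (13 - 11)^2 = 4
  (1 - 11)^2 = 100
  (17 - 11)^2 = 36
Step 3: Sum of squared deviations = 150
Step 4: Population variance = 150 / 5 = 30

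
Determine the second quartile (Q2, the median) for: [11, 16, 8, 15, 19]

15

Step 1: Sort the data: [8, 11, 15, 16, 19]
Step 2: n = 5
Step 3: Q2 is the median. Since n is odd, it is the middle value at position 3: 15
Step 4: Q2 = 15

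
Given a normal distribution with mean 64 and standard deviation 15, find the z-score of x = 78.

0.9333

Step 1: Recall the z-score formula: z = (x - mu) / sigma
Step 2: Substitute values: z = (78 - 64) / 15
Step 3: z = 14 / 15 = 0.9333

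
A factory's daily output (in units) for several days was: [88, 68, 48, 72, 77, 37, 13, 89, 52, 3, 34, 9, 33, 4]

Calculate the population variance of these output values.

872.7398

Step 1: Compute the mean: (88 + 68 + 48 + 72 + 77 + 37 + 13 + 89 + 52 + 3 + 34 + 9 + 33 + 4) / 14 = 44.7857
Step 2: Compute squared deviations from the mean:
  (88 - 44.7857)^2 = 1867.4745
  (68 - 44.7857)^2 = 538.9031
  (48 - 44.7857)^2 = 10.3316
  (72 - 44.7857)^2 = 740.6173
  (77 - 44.7857)^2 = 1037.7602
  (37 - 44.7857)^2 = 60.6173
  (13 - 44.7857)^2 = 1010.3316
  (89 - 44.7857)^2 = 1954.9031
  (52 - 44.7857)^2 = 52.0459
  (3 - 44.7857)^2 = 1746.0459
  (34 - 44.7857)^2 = 116.3316
  (9 - 44.7857)^2 = 1280.6173
  (33 - 44.7857)^2 = 138.9031
  (4 - 44.7857)^2 = 1663.4745
Step 3: Sum of squared deviations = 12218.3571
Step 4: Population variance = 12218.3571 / 14 = 872.7398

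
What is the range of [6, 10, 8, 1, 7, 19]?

18

Step 1: Identify the maximum value: max = 19
Step 2: Identify the minimum value: min = 1
Step 3: Range = max - min = 19 - 1 = 18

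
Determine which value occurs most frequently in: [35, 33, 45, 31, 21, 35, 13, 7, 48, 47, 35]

35

Step 1: Count the frequency of each value:
  7: appears 1 time(s)
  13: appears 1 time(s)
  21: appears 1 time(s)
  31: appears 1 time(s)
  33: appears 1 time(s)
  35: appears 3 time(s)
  45: appears 1 time(s)
  47: appears 1 time(s)
  48: appears 1 time(s)
Step 2: The value 35 appears most frequently (3 times).
Step 3: Mode = 35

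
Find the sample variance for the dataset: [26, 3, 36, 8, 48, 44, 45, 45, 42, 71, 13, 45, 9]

404.9359

Step 1: Compute the mean: (26 + 3 + 36 + 8 + 48 + 44 + 45 + 45 + 42 + 71 + 13 + 45 + 9) / 13 = 33.4615
Step 2: Compute squared deviations from the mean:
  (26 - 33.4615)^2 = 55.6746
  (3 - 33.4615)^2 = 927.9053
  (36 - 33.4615)^2 = 6.4438
  (8 - 33.4615)^2 = 648.2899
  (48 - 33.4615)^2 = 211.3669
  (44 - 33.4615)^2 = 111.0592
  (45 - 33.4615)^2 = 133.1361
  (45 - 33.4615)^2 = 133.1361
  (42 - 33.4615)^2 = 72.9053
  (71 - 33.4615)^2 = 1409.1361
  (13 - 33.4615)^2 = 418.6746
  (45 - 33.4615)^2 = 133.1361
  (9 - 33.4615)^2 = 598.3669
Step 3: Sum of squared deviations = 4859.2308
Step 4: Sample variance = 4859.2308 / 12 = 404.9359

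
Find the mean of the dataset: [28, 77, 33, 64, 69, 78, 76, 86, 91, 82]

68.4

Step 1: Sum all values: 28 + 77 + 33 + 64 + 69 + 78 + 76 + 86 + 91 + 82 = 684
Step 2: Count the number of values: n = 10
Step 3: Mean = sum / n = 684 / 10 = 68.4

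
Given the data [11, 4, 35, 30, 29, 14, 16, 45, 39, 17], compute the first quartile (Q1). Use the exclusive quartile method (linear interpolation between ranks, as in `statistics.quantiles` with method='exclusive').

13.25

Step 1: Sort the data: [4, 11, 14, 16, 17, 29, 30, 35, 39, 45]
Step 2: n = 10
Step 3: Using the exclusive quartile method:
  Q1 = 13.25
  Q2 (median) = 23
  Q3 = 36
  IQR = Q3 - Q1 = 36 - 13.25 = 22.75
Step 4: Q1 = 13.25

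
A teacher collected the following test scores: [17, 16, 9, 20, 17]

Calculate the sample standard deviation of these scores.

4.0866

Step 1: Compute the mean: 15.8
Step 2: Sum of squared deviations from the mean: 66.8
Step 3: Sample variance = 66.8 / 4 = 16.7
Step 4: Standard deviation = sqrt(16.7) = 4.0866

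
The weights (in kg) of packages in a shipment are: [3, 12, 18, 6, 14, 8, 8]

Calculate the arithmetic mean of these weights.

9.8571

Step 1: Sum all values: 3 + 12 + 18 + 6 + 14 + 8 + 8 = 69
Step 2: Count the number of values: n = 7
Step 3: Mean = sum / n = 69 / 7 = 9.8571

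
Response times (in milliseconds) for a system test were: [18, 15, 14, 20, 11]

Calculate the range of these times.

9

Step 1: Identify the maximum value: max = 20
Step 2: Identify the minimum value: min = 11
Step 3: Range = max - min = 20 - 11 = 9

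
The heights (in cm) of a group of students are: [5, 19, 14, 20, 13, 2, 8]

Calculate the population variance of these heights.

40.2449

Step 1: Compute the mean: (5 + 19 + 14 + 20 + 13 + 2 + 8) / 7 = 11.5714
Step 2: Compute squared deviations from the mean:
  (5 - 11.5714)^2 = 43.1837
  (19 - 11.5714)^2 = 55.1837
  (14 - 11.5714)^2 = 5.898
  (20 - 11.5714)^2 = 71.0408
  (13 - 11.5714)^2 = 2.0408
  (2 - 11.5714)^2 = 91.6122
  (8 - 11.5714)^2 = 12.7551
Step 3: Sum of squared deviations = 281.7143
Step 4: Population variance = 281.7143 / 7 = 40.2449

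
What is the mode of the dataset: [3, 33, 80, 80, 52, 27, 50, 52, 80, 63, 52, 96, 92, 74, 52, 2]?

52

Step 1: Count the frequency of each value:
  2: appears 1 time(s)
  3: appears 1 time(s)
  27: appears 1 time(s)
  33: appears 1 time(s)
  50: appears 1 time(s)
  52: appears 4 time(s)
  63: appears 1 time(s)
  74: appears 1 time(s)
  80: appears 3 time(s)
  92: appears 1 time(s)
  96: appears 1 time(s)
Step 2: The value 52 appears most frequently (4 times).
Step 3: Mode = 52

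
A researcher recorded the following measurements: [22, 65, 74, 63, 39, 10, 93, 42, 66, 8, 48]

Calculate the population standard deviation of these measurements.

25.8943

Step 1: Compute the mean: 48.1818
Step 2: Sum of squared deviations from the mean: 7375.6364
Step 3: Population variance = 7375.6364 / 11 = 670.5124
Step 4: Standard deviation = sqrt(670.5124) = 25.8943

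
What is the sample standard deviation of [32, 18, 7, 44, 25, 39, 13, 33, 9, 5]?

14.0653

Step 1: Compute the mean: 22.5
Step 2: Sum of squared deviations from the mean: 1780.5
Step 3: Sample variance = 1780.5 / 9 = 197.8333
Step 4: Standard deviation = sqrt(197.8333) = 14.0653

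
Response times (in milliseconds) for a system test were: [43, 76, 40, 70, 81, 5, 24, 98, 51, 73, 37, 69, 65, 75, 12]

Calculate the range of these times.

93

Step 1: Identify the maximum value: max = 98
Step 2: Identify the minimum value: min = 5
Step 3: Range = max - min = 98 - 5 = 93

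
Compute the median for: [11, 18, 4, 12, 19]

12

Step 1: Sort the data in ascending order: [4, 11, 12, 18, 19]
Step 2: The number of values is n = 5.
Step 3: Since n is odd, the median is the middle value at position 3: 12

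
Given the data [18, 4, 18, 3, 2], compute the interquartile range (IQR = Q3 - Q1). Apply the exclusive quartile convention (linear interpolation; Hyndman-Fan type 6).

15.5

Step 1: Sort the data: [2, 3, 4, 18, 18]
Step 2: n = 5
Step 3: Using the exclusive quartile method:
  Q1 = 2.5
  Q2 (median) = 4
  Q3 = 18
  IQR = Q3 - Q1 = 18 - 2.5 = 15.5
Step 4: IQR = 15.5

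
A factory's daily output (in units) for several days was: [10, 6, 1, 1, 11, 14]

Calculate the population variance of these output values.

24.4722

Step 1: Compute the mean: (10 + 6 + 1 + 1 + 11 + 14) / 6 = 7.1667
Step 2: Compute squared deviations from the mean:
  (10 - 7.1667)^2 = 8.0278
  (6 - 7.1667)^2 = 1.3611
  (1 - 7.1667)^2 = 38.0278
  (1 - 7.1667)^2 = 38.0278
  (11 - 7.1667)^2 = 14.6944
  (14 - 7.1667)^2 = 46.6944
Step 3: Sum of squared deviations = 146.8333
Step 4: Population variance = 146.8333 / 6 = 24.4722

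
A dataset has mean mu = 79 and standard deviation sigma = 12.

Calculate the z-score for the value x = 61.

-1.5

Step 1: Recall the z-score formula: z = (x - mu) / sigma
Step 2: Substitute values: z = (61 - 79) / 12
Step 3: z = -18 / 12 = -1.5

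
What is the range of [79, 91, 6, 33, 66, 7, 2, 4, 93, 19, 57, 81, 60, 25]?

91

Step 1: Identify the maximum value: max = 93
Step 2: Identify the minimum value: min = 2
Step 3: Range = max - min = 93 - 2 = 91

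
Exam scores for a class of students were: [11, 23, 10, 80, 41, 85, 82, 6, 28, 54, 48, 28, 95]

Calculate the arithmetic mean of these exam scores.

45.4615

Step 1: Sum all values: 11 + 23 + 10 + 80 + 41 + 85 + 82 + 6 + 28 + 54 + 48 + 28 + 95 = 591
Step 2: Count the number of values: n = 13
Step 3: Mean = sum / n = 591 / 13 = 45.4615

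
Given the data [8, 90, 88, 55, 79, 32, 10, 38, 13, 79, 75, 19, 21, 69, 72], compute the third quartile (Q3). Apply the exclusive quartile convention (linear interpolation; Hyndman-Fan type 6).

79

Step 1: Sort the data: [8, 10, 13, 19, 21, 32, 38, 55, 69, 72, 75, 79, 79, 88, 90]
Step 2: n = 15
Step 3: Using the exclusive quartile method:
  Q1 = 19
  Q2 (median) = 55
  Q3 = 79
  IQR = Q3 - Q1 = 79 - 19 = 60
Step 4: Q3 = 79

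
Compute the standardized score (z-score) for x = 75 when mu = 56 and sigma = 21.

0.9048

Step 1: Recall the z-score formula: z = (x - mu) / sigma
Step 2: Substitute values: z = (75 - 56) / 21
Step 3: z = 19 / 21 = 0.9048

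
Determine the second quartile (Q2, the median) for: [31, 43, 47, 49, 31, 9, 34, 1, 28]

31

Step 1: Sort the data: [1, 9, 28, 31, 31, 34, 43, 47, 49]
Step 2: n = 9
Step 3: Q2 is the median. Since n is odd, it is the middle value at position 5: 31
Step 4: Q2 = 31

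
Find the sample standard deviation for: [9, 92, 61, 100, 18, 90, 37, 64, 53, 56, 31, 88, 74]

29.3218

Step 1: Compute the mean: 59.4615
Step 2: Sum of squared deviations from the mean: 10317.2308
Step 3: Sample variance = 10317.2308 / 12 = 859.7692
Step 4: Standard deviation = sqrt(859.7692) = 29.3218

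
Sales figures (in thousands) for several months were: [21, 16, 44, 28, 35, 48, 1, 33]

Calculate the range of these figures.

47

Step 1: Identify the maximum value: max = 48
Step 2: Identify the minimum value: min = 1
Step 3: Range = max - min = 48 - 1 = 47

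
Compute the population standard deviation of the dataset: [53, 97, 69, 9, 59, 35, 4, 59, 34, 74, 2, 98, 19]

31.6871

Step 1: Compute the mean: 47.0769
Step 2: Sum of squared deviations from the mean: 13052.9231
Step 3: Population variance = 13052.9231 / 13 = 1004.071
Step 4: Standard deviation = sqrt(1004.071) = 31.6871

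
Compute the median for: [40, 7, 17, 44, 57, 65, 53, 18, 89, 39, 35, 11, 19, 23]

37

Step 1: Sort the data in ascending order: [7, 11, 17, 18, 19, 23, 35, 39, 40, 44, 53, 57, 65, 89]
Step 2: The number of values is n = 14.
Step 3: Since n is even, the median is the average of positions 7 and 8:
  Median = (35 + 39) / 2 = 37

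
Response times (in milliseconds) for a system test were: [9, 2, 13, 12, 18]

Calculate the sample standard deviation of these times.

5.8907

Step 1: Compute the mean: 10.8
Step 2: Sum of squared deviations from the mean: 138.8
Step 3: Sample variance = 138.8 / 4 = 34.7
Step 4: Standard deviation = sqrt(34.7) = 5.8907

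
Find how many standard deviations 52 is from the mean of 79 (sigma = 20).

-1.35

Step 1: Recall the z-score formula: z = (x - mu) / sigma
Step 2: Substitute values: z = (52 - 79) / 20
Step 3: z = -27 / 20 = -1.35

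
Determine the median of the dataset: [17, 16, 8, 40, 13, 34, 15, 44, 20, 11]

16.5

Step 1: Sort the data in ascending order: [8, 11, 13, 15, 16, 17, 20, 34, 40, 44]
Step 2: The number of values is n = 10.
Step 3: Since n is even, the median is the average of positions 5 and 6:
  Median = (16 + 17) / 2 = 16.5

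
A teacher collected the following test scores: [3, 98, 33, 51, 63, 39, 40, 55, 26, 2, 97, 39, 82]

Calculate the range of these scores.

96

Step 1: Identify the maximum value: max = 98
Step 2: Identify the minimum value: min = 2
Step 3: Range = max - min = 98 - 2 = 96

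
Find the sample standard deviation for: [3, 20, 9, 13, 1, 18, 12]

7.1047

Step 1: Compute the mean: 10.8571
Step 2: Sum of squared deviations from the mean: 302.8571
Step 3: Sample variance = 302.8571 / 6 = 50.4762
Step 4: Standard deviation = sqrt(50.4762) = 7.1047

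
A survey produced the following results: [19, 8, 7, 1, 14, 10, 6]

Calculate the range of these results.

18

Step 1: Identify the maximum value: max = 19
Step 2: Identify the minimum value: min = 1
Step 3: Range = max - min = 19 - 1 = 18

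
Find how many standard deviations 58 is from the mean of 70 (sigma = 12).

-1

Step 1: Recall the z-score formula: z = (x - mu) / sigma
Step 2: Substitute values: z = (58 - 70) / 12
Step 3: z = -12 / 12 = -1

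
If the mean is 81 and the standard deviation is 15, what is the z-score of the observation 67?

-0.9333

Step 1: Recall the z-score formula: z = (x - mu) / sigma
Step 2: Substitute values: z = (67 - 81) / 15
Step 3: z = -14 / 15 = -0.9333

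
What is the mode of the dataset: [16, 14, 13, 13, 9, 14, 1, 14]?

14

Step 1: Count the frequency of each value:
  1: appears 1 time(s)
  9: appears 1 time(s)
  13: appears 2 time(s)
  14: appears 3 time(s)
  16: appears 1 time(s)
Step 2: The value 14 appears most frequently (3 times).
Step 3: Mode = 14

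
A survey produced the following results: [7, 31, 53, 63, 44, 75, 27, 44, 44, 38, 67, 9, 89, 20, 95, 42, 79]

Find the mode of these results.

44

Step 1: Count the frequency of each value:
  7: appears 1 time(s)
  9: appears 1 time(s)
  20: appears 1 time(s)
  27: appears 1 time(s)
  31: appears 1 time(s)
  38: appears 1 time(s)
  42: appears 1 time(s)
  44: appears 3 time(s)
  53: appears 1 time(s)
  63: appears 1 time(s)
  67: appears 1 time(s)
  75: appears 1 time(s)
  79: appears 1 time(s)
  89: appears 1 time(s)
  95: appears 1 time(s)
Step 2: The value 44 appears most frequently (3 times).
Step 3: Mode = 44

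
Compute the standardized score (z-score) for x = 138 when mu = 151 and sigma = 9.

-1.4444

Step 1: Recall the z-score formula: z = (x - mu) / sigma
Step 2: Substitute values: z = (138 - 151) / 9
Step 3: z = -13 / 9 = -1.4444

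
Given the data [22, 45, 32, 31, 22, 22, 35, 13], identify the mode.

22

Step 1: Count the frequency of each value:
  13: appears 1 time(s)
  22: appears 3 time(s)
  31: appears 1 time(s)
  32: appears 1 time(s)
  35: appears 1 time(s)
  45: appears 1 time(s)
Step 2: The value 22 appears most frequently (3 times).
Step 3: Mode = 22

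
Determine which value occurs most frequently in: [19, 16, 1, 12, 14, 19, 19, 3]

19

Step 1: Count the frequency of each value:
  1: appears 1 time(s)
  3: appears 1 time(s)
  12: appears 1 time(s)
  14: appears 1 time(s)
  16: appears 1 time(s)
  19: appears 3 time(s)
Step 2: The value 19 appears most frequently (3 times).
Step 3: Mode = 19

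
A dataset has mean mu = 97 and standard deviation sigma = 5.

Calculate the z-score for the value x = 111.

2.8

Step 1: Recall the z-score formula: z = (x - mu) / sigma
Step 2: Substitute values: z = (111 - 97) / 5
Step 3: z = 14 / 5 = 2.8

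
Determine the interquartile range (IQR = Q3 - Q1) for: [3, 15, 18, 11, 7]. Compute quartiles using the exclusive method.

11.5

Step 1: Sort the data: [3, 7, 11, 15, 18]
Step 2: n = 5
Step 3: Using the exclusive quartile method:
  Q1 = 5
  Q2 (median) = 11
  Q3 = 16.5
  IQR = Q3 - Q1 = 16.5 - 5 = 11.5
Step 4: IQR = 11.5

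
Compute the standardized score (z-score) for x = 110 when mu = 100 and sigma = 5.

2

Step 1: Recall the z-score formula: z = (x - mu) / sigma
Step 2: Substitute values: z = (110 - 100) / 5
Step 3: z = 10 / 5 = 2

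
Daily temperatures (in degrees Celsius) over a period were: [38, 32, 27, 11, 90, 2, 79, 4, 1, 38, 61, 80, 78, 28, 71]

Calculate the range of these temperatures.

89

Step 1: Identify the maximum value: max = 90
Step 2: Identify the minimum value: min = 1
Step 3: Range = max - min = 90 - 1 = 89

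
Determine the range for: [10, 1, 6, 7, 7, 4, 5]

9

Step 1: Identify the maximum value: max = 10
Step 2: Identify the minimum value: min = 1
Step 3: Range = max - min = 10 - 1 = 9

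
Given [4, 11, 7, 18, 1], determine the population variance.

34.96

Step 1: Compute the mean: (4 + 11 + 7 + 18 + 1) / 5 = 8.2
Step 2: Compute squared deviations from the mean:
  (4 - 8.2)^2 = 17.64
  (11 - 8.2)^2 = 7.84
  (7 - 8.2)^2 = 1.44
  (18 - 8.2)^2 = 96.04
  (1 - 8.2)^2 = 51.84
Step 3: Sum of squared deviations = 174.8
Step 4: Population variance = 174.8 / 5 = 34.96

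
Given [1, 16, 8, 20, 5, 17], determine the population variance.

47.8056

Step 1: Compute the mean: (1 + 16 + 8 + 20 + 5 + 17) / 6 = 11.1667
Step 2: Compute squared deviations from the mean:
  (1 - 11.1667)^2 = 103.3611
  (16 - 11.1667)^2 = 23.3611
  (8 - 11.1667)^2 = 10.0278
  (20 - 11.1667)^2 = 78.0278
  (5 - 11.1667)^2 = 38.0278
  (17 - 11.1667)^2 = 34.0278
Step 3: Sum of squared deviations = 286.8333
Step 4: Population variance = 286.8333 / 6 = 47.8056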